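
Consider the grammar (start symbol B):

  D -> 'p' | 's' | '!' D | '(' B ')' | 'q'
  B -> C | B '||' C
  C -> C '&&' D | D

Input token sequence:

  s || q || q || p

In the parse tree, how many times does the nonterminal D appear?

4

[B [B [B [B [C [D s]]] || [C [D q]]] || [C [D q]]] || [C [D p]]]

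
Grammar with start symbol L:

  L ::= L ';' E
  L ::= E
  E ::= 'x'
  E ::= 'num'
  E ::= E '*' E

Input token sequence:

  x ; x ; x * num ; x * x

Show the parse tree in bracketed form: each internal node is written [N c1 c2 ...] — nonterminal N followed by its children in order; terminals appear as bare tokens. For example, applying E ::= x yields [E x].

[L [L [L [L [E x]] ; [E x]] ; [E [E x] * [E num]]] ; [E [E x] * [E x]]]

L
L ; E
L ; E ; E
L ; E ; E ; E
E ; E ; E ; E
x ; E ; E ; E
x ; x ; E ; E
x ; x ; E * E ; E
x ; x ; x * E ; E
x ; x ; x * num ; E
x ; x ; x * num ; E * E
x ; x ; x * num ; x * E
x ; x ; x * num ; x * x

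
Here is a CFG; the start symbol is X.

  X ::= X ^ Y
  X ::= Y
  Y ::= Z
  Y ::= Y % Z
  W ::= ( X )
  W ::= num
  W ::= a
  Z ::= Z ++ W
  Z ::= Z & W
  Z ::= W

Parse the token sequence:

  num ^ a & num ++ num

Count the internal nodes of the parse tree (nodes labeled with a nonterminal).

[X [X [Y [Z [W num]]]] ^ [Y [Z [Z [Z [W a]] & [W num]] ++ [W num]]]]

12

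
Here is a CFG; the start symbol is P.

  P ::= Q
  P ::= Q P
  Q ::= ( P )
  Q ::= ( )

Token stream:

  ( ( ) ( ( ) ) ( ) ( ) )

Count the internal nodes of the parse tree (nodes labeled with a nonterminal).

12

[P [Q ( [P [Q ( )] [P [Q ( [P [Q ( )]] )] [P [Q ( )] [P [Q ( )]]]]] )]]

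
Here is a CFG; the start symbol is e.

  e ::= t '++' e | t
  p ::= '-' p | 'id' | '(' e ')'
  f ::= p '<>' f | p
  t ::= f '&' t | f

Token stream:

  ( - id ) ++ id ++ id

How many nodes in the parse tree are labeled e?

[e [t [f [p ( [e [t [f [p - [p id]]]]] )]]] ++ [e [t [f [p id]]] ++ [e [t [f [p id]]]]]]

4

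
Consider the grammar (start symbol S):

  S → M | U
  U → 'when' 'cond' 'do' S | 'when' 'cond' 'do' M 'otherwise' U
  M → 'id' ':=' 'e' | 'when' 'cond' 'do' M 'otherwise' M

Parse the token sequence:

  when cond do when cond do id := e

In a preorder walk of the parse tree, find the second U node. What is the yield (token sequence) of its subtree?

when cond do id := e

[S [U when cond do [S [U when cond do [S [M id := e]]]]]]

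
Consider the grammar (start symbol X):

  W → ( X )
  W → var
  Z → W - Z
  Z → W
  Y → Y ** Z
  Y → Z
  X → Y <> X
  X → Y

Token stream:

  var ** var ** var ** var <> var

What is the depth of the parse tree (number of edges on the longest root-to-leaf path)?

[X [Y [Y [Y [Y [Z [W var]]] ** [Z [W var]]] ** [Z [W var]]] ** [Z [W var]]] <> [X [Y [Z [W var]]]]]

7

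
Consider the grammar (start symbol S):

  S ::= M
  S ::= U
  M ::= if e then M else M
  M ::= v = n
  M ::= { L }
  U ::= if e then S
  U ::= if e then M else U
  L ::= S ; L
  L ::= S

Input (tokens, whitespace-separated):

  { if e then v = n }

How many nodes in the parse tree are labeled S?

[S [M { [L [S [U if e then [S [M v = n]]]]] }]]

3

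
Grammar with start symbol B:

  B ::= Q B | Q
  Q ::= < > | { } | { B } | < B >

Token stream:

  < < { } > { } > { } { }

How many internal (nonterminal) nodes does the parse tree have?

12

[B [Q < [B [Q < [B [Q { }]] >] [B [Q { }]]] >] [B [Q { }] [B [Q { }]]]]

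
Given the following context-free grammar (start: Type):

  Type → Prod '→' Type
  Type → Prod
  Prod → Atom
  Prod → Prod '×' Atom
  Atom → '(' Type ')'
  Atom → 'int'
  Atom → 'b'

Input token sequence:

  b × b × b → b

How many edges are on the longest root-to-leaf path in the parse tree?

5

[Type [Prod [Prod [Prod [Atom b]] × [Atom b]] × [Atom b]] → [Type [Prod [Atom b]]]]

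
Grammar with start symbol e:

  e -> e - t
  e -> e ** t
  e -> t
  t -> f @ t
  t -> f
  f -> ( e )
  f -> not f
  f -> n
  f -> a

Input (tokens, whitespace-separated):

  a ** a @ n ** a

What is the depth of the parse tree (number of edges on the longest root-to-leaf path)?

5

[e [e [e [t [f a]]] ** [t [f a] @ [t [f n]]]] ** [t [f a]]]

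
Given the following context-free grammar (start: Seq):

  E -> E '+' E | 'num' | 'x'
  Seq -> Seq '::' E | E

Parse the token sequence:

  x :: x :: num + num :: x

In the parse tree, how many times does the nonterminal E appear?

6

[Seq [Seq [Seq [Seq [E x]] :: [E x]] :: [E [E num] + [E num]]] :: [E x]]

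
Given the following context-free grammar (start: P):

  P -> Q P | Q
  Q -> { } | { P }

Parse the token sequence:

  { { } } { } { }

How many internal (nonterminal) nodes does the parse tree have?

[P [Q { [P [Q { }]] }] [P [Q { }] [P [Q { }]]]]

8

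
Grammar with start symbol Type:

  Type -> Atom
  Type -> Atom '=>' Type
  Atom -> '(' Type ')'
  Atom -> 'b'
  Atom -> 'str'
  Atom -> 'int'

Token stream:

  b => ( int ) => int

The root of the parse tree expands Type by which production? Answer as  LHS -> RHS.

[Type [Atom b] => [Type [Atom ( [Type [Atom int]] )] => [Type [Atom int]]]]

Type -> Atom '=>' Type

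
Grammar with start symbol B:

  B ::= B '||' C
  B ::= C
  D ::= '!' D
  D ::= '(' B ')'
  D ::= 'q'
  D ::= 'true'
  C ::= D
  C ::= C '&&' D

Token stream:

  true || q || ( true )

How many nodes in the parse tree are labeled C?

[B [B [B [C [D true]]] || [C [D q]]] || [C [D ( [B [C [D true]]] )]]]

4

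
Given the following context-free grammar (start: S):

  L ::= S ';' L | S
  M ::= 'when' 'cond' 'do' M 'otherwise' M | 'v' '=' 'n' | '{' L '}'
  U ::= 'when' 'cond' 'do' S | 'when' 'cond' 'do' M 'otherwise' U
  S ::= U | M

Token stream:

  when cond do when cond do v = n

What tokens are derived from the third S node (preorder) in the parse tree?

[S [U when cond do [S [U when cond do [S [M v = n]]]]]]

v = n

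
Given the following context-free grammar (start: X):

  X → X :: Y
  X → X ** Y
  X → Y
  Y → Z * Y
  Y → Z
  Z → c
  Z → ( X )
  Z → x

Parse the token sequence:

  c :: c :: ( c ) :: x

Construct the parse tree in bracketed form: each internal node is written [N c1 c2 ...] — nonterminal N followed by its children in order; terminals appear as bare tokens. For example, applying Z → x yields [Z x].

X
X :: Y
X :: Y :: Y
X :: Y :: Y :: Y
Y :: Y :: Y :: Y
Z :: Y :: Y :: Y
c :: Y :: Y :: Y
c :: Z :: Y :: Y
c :: c :: Y :: Y
c :: c :: Z :: Y
c :: c :: ( X ) :: Y
c :: c :: ( Y ) :: Y
c :: c :: ( Z ) :: Y
c :: c :: ( c ) :: Y
c :: c :: ( c ) :: Z
c :: c :: ( c ) :: x

[X [X [X [X [Y [Z c]]] :: [Y [Z c]]] :: [Y [Z ( [X [Y [Z c]]] )]]] :: [Y [Z x]]]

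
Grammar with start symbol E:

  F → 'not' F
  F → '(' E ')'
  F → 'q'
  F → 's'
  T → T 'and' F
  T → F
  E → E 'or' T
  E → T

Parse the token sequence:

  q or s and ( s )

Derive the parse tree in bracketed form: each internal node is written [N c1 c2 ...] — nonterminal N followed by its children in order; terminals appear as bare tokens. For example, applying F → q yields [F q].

[E [E [T [F q]]] or [T [T [F s]] and [F ( [E [T [F s]]] )]]]

E
E or T
T or T
F or T
q or T
q or T and F
q or F and F
q or s and F
q or s and ( E )
q or s and ( T )
q or s and ( F )
q or s and ( s )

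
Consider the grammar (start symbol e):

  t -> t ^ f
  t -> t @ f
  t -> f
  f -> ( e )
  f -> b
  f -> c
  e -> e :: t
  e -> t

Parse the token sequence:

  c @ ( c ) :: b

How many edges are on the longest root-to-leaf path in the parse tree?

[e [e [t [t [f c]] @ [f ( [e [t [f c]]] )]]] :: [t [f b]]]

7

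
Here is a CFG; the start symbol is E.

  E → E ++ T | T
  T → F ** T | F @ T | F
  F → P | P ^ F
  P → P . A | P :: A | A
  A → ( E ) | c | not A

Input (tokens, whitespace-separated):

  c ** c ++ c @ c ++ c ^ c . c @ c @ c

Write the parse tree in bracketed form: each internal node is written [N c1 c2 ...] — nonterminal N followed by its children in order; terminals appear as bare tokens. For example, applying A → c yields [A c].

[E [E [E [T [F [P [A c]]] ** [T [F [P [A c]]]]]] ++ [T [F [P [A c]]] @ [T [F [P [A c]]]]]] ++ [T [F [P [A c]] ^ [F [P [P [A c]] . [A c]]]] @ [T [F [P [A c]]] @ [T [F [P [A c]]]]]]]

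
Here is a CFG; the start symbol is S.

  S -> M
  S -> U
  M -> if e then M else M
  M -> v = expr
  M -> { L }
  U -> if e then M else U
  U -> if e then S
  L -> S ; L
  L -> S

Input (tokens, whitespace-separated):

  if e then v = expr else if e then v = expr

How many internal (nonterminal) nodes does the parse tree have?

6

[S [U if e then [M v = expr] else [U if e then [S [M v = expr]]]]]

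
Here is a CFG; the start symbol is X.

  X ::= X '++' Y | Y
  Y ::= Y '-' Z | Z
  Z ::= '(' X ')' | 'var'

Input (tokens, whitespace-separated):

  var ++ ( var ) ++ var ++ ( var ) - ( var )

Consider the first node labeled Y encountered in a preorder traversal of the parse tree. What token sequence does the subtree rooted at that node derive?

var

[X [X [X [X [Y [Z var]]] ++ [Y [Z ( [X [Y [Z var]]] )]]] ++ [Y [Z var]]] ++ [Y [Y [Z ( [X [Y [Z var]]] )]] - [Z ( [X [Y [Z var]]] )]]]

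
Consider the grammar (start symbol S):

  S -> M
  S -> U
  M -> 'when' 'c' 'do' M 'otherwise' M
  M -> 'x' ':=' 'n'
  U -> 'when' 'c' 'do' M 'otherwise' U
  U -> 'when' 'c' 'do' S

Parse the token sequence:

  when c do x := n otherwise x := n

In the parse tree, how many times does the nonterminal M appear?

[S [M when c do [M x := n] otherwise [M x := n]]]

3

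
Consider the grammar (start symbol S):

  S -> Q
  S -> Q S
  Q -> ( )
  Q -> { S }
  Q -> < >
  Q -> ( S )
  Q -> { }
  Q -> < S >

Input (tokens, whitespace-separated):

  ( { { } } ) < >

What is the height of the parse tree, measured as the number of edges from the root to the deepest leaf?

6

[S [Q ( [S [Q { [S [Q { }]] }]] )] [S [Q < >]]]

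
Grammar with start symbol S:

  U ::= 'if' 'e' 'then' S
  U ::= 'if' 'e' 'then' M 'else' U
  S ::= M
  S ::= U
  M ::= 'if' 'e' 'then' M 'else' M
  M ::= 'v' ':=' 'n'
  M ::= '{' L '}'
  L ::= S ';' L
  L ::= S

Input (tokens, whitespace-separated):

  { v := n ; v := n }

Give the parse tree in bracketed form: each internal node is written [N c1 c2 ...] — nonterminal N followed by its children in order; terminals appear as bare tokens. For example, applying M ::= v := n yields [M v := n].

[S [M { [L [S [M v := n]] ; [L [S [M v := n]]]] }]]

S
M
{ L }
{ S ; L }
{ M ; L }
{ v := n ; L }
{ v := n ; S }
{ v := n ; M }
{ v := n ; v := n }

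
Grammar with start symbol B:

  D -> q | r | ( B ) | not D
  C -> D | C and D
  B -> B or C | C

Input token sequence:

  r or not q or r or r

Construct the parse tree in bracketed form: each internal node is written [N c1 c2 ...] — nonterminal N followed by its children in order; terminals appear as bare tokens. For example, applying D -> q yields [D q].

[B [B [B [B [C [D r]]] or [C [D not [D q]]]] or [C [D r]]] or [C [D r]]]

B
B or C
B or C or C
B or C or C or C
C or C or C or C
D or C or C or C
r or C or C or C
r or D or C or C
r or not D or C or C
r or not q or C or C
r or not q or D or C
r or not q or r or C
r or not q or r or D
r or not q or r or r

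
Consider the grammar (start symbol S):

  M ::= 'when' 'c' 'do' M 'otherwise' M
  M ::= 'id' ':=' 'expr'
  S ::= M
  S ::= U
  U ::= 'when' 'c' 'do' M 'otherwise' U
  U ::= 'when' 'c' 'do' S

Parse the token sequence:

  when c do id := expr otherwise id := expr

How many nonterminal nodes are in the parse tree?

[S [M when c do [M id := expr] otherwise [M id := expr]]]

4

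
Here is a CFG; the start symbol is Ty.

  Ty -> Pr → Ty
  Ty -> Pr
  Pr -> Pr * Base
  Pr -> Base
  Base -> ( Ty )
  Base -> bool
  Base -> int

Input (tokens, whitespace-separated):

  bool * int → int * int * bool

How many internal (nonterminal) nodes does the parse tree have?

[Ty [Pr [Pr [Base bool]] * [Base int]] → [Ty [Pr [Pr [Pr [Base int]] * [Base int]] * [Base bool]]]]

12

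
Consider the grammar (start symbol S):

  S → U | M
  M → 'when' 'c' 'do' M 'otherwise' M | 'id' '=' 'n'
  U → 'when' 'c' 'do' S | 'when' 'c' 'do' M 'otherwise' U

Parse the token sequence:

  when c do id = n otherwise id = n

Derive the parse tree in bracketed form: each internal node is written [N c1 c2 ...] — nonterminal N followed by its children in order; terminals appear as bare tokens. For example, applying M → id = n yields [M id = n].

[S [M when c do [M id = n] otherwise [M id = n]]]

S
M
when c do M otherwise M
when c do id = n otherwise M
when c do id = n otherwise id = n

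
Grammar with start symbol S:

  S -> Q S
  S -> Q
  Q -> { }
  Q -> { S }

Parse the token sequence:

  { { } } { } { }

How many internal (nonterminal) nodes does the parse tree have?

[S [Q { [S [Q { }]] }] [S [Q { }] [S [Q { }]]]]

8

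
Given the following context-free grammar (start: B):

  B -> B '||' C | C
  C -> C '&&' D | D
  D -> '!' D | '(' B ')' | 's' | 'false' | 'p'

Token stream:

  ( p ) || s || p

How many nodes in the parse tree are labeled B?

[B [B [B [C [D ( [B [C [D p]]] )]]] || [C [D s]]] || [C [D p]]]

4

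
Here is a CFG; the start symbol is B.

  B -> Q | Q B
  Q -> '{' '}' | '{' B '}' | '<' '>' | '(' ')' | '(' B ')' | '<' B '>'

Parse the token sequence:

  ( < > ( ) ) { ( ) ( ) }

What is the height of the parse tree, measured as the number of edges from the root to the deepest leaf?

6

[B [Q ( [B [Q < >] [B [Q ( )]]] )] [B [Q { [B [Q ( )] [B [Q ( )]]] }]]]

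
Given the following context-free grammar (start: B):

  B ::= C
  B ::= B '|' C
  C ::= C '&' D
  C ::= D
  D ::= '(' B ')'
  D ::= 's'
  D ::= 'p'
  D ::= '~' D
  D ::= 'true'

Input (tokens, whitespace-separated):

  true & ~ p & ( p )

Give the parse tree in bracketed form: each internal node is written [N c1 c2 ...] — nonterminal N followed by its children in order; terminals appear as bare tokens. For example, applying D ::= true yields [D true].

[B [C [C [C [D true]] & [D ~ [D p]]] & [D ( [B [C [D p]]] )]]]

B
C
C & D
C & D & D
D & D & D
true & D & D
true & ~ D & D
true & ~ p & D
true & ~ p & ( B )
true & ~ p & ( C )
true & ~ p & ( D )
true & ~ p & ( p )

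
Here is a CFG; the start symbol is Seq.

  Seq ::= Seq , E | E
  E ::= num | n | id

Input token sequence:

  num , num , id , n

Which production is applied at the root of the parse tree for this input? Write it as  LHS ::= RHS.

[Seq [Seq [Seq [Seq [E num]] , [E num]] , [E id]] , [E n]]

Seq ::= Seq , E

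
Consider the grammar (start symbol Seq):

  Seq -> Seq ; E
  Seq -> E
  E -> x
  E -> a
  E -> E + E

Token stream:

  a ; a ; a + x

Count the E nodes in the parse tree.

5

[Seq [Seq [Seq [E a]] ; [E a]] ; [E [E a] + [E x]]]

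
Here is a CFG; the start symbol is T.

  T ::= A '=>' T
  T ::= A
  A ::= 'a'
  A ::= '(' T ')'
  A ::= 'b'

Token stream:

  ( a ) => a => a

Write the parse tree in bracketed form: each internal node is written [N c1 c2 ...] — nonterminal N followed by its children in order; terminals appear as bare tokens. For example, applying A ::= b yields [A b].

[T [A ( [T [A a]] )] => [T [A a] => [T [A a]]]]

T
A => T
( T ) => T
( A ) => T
( a ) => T
( a ) => A => T
( a ) => a => T
( a ) => a => A
( a ) => a => a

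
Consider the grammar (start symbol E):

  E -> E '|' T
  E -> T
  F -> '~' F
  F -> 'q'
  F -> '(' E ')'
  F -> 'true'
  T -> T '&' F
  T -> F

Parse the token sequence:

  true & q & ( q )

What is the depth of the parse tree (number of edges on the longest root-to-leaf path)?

[E [T [T [T [F true]] & [F q]] & [F ( [E [T [F q]]] )]]]

6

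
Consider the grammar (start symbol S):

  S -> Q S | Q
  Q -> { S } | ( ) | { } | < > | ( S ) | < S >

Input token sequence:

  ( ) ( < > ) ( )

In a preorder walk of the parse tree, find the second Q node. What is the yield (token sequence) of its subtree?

[S [Q ( )] [S [Q ( [S [Q < >]] )] [S [Q ( )]]]]

( < > )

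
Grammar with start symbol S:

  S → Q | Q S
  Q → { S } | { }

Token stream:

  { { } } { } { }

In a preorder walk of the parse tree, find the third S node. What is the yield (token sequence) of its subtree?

{ } { }

[S [Q { [S [Q { }]] }] [S [Q { }] [S [Q { }]]]]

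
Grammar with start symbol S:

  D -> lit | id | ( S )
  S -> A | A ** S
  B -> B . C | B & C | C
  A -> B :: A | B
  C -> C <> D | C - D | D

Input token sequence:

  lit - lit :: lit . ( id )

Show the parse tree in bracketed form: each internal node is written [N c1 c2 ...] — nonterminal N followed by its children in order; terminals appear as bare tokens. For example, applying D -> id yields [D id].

S
A
B :: A
C :: A
C - D :: A
D - D :: A
lit - D :: A
lit - lit :: A
lit - lit :: B
lit - lit :: B . C
lit - lit :: C . C
lit - lit :: D . C
lit - lit :: lit . C
lit - lit :: lit . D
lit - lit :: lit . ( S )
lit - lit :: lit . ( A )
lit - lit :: lit . ( B )
lit - lit :: lit . ( C )
lit - lit :: lit . ( D )
lit - lit :: lit . ( id )

[S [A [B [C [C [D lit]] - [D lit]]] :: [A [B [B [C [D lit]]] . [C [D ( [S [A [B [C [D id]]]]] )]]]]]]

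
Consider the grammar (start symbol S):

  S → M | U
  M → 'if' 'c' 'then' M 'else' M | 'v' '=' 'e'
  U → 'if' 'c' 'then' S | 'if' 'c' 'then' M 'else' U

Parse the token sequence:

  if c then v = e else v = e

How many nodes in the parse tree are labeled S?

[S [M if c then [M v = e] else [M v = e]]]

1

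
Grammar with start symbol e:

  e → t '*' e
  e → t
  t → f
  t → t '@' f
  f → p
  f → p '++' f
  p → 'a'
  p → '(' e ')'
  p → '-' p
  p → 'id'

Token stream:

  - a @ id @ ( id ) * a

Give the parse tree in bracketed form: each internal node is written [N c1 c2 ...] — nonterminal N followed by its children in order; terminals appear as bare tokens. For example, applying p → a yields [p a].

[e [t [t [t [f [p - [p a]]]] @ [f [p id]]] @ [f [p ( [e [t [f [p id]]]] )]]] * [e [t [f [p a]]]]]

e
t * e
t @ f * e
t @ f @ f * e
f @ f @ f * e
p @ f @ f * e
- p @ f @ f * e
- a @ f @ f * e
- a @ p @ f * e
- a @ id @ f * e
- a @ id @ p * e
- a @ id @ ( e ) * e
- a @ id @ ( t ) * e
- a @ id @ ( f ) * e
- a @ id @ ( p ) * e
- a @ id @ ( id ) * e
- a @ id @ ( id ) * t
- a @ id @ ( id ) * f
- a @ id @ ( id ) * p
- a @ id @ ( id ) * a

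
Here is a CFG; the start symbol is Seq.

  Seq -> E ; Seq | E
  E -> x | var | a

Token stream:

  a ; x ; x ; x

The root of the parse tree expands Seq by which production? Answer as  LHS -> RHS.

Seq -> E ; Seq

[Seq [E a] ; [Seq [E x] ; [Seq [E x] ; [Seq [E x]]]]]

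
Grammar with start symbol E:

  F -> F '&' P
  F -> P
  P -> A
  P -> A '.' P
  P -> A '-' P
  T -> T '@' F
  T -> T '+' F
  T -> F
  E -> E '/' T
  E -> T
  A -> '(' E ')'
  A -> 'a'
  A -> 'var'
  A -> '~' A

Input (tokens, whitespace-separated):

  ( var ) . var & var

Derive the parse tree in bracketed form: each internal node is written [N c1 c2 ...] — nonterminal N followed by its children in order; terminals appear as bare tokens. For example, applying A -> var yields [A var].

E
T
F
F & P
P & P
A . P & P
( E ) . P & P
( T ) . P & P
( F ) . P & P
( P ) . P & P
( A ) . P & P
( var ) . P & P
( var ) . A & P
( var ) . var & P
( var ) . var & A
( var ) . var & var

[E [T [F [F [P [A ( [E [T [F [P [A var]]]]] )] . [P [A var]]]] & [P [A var]]]]]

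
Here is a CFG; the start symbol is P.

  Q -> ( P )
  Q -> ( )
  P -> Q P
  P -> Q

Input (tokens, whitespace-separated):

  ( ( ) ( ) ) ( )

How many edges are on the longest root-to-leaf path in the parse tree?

5

[P [Q ( [P [Q ( )] [P [Q ( )]]] )] [P [Q ( )]]]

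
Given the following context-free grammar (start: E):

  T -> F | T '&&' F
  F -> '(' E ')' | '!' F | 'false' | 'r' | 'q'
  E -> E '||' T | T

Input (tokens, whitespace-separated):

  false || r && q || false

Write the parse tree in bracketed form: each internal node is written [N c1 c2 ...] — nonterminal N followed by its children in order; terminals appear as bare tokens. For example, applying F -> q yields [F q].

E
E || T
E || T || T
T || T || T
F || T || T
false || T || T
false || T && F || T
false || F && F || T
false || r && F || T
false || r && q || T
false || r && q || F
false || r && q || false

[E [E [E [T [F false]]] || [T [T [F r]] && [F q]]] || [T [F false]]]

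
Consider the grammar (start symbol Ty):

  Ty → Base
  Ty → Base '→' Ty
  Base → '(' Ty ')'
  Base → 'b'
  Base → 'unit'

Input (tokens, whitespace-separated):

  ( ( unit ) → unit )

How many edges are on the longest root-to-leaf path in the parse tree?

[Ty [Base ( [Ty [Base ( [Ty [Base unit]] )] → [Ty [Base unit]]] )]]

6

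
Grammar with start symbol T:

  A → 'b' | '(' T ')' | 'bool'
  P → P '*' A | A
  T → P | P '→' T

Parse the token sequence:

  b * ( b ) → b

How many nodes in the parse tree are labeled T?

3

[T [P [P [A b]] * [A ( [T [P [A b]]] )]] → [T [P [A b]]]]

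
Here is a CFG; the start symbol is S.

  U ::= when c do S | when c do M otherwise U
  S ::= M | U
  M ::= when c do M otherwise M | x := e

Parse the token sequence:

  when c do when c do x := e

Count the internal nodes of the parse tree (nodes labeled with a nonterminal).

[S [U when c do [S [U when c do [S [M x := e]]]]]]

6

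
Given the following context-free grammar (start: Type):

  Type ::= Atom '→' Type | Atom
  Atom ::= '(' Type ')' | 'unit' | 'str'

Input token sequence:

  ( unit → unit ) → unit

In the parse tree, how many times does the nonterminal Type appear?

4

[Type [Atom ( [Type [Atom unit] → [Type [Atom unit]]] )] → [Type [Atom unit]]]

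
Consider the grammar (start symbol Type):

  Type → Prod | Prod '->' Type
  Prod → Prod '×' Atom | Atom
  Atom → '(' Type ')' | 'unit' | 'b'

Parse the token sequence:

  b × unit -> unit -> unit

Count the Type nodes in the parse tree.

[Type [Prod [Prod [Atom b]] × [Atom unit]] -> [Type [Prod [Atom unit]] -> [Type [Prod [Atom unit]]]]]

3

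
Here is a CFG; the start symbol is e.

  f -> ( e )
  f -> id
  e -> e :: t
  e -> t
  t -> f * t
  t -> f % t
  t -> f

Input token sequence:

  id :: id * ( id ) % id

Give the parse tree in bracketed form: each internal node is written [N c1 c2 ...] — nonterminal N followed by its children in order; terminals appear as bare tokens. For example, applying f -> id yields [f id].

[e [e [t [f id]]] :: [t [f id] * [t [f ( [e [t [f id]]] )] % [t [f id]]]]]

e
e :: t
t :: t
f :: t
id :: t
id :: f * t
id :: id * t
id :: id * f % t
id :: id * ( e ) % t
id :: id * ( t ) % t
id :: id * ( f ) % t
id :: id * ( id ) % t
id :: id * ( id ) % f
id :: id * ( id ) % id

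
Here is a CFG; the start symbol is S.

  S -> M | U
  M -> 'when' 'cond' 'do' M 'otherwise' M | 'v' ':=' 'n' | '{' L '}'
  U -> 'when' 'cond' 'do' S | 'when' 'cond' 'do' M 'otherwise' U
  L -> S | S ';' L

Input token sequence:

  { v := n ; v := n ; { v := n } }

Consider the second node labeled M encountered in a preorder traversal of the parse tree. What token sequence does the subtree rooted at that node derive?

v := n

[S [M { [L [S [M v := n]] ; [L [S [M v := n]] ; [L [S [M { [L [S [M v := n]]] }]]]]] }]]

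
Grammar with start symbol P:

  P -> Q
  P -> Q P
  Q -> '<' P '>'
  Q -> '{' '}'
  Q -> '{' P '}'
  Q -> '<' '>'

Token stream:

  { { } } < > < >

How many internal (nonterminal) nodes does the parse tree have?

8

[P [Q { [P [Q { }]] }] [P [Q < >] [P [Q < >]]]]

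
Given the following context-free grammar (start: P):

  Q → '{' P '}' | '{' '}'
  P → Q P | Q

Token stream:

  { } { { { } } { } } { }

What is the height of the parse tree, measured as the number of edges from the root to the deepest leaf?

7

[P [Q { }] [P [Q { [P [Q { [P [Q { }]] }] [P [Q { }]]] }] [P [Q { }]]]]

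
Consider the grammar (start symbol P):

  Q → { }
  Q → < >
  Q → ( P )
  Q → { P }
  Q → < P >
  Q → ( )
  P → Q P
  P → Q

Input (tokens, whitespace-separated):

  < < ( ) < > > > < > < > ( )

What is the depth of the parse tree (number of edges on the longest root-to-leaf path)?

7

[P [Q < [P [Q < [P [Q ( )] [P [Q < >]]] >]] >] [P [Q < >] [P [Q < >] [P [Q ( )]]]]]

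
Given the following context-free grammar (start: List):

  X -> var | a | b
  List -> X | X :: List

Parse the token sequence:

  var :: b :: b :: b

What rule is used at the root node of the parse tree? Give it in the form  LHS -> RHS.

[List [X var] :: [List [X b] :: [List [X b] :: [List [X b]]]]]

List -> X :: List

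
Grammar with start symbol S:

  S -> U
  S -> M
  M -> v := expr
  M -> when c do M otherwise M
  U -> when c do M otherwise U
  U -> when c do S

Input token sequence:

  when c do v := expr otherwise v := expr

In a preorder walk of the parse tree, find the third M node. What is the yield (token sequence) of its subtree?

[S [M when c do [M v := expr] otherwise [M v := expr]]]

v := expr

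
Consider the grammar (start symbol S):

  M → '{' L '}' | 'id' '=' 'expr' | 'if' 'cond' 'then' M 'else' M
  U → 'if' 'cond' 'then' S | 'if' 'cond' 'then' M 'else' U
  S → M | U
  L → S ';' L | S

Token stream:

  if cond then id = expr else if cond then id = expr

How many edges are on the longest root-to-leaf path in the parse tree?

[S [U if cond then [M id = expr] else [U if cond then [S [M id = expr]]]]]

5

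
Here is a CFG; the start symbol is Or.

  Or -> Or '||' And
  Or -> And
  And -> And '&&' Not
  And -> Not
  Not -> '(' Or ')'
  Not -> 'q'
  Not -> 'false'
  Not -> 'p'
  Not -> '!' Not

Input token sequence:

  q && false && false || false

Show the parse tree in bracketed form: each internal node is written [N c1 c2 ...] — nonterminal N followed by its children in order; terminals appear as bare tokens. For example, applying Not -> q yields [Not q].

Or
Or || And
And || And
And && Not || And
And && Not && Not || And
Not && Not && Not || And
q && Not && Not || And
q && false && Not || And
q && false && false || And
q && false && false || Not
q && false && false || false

[Or [Or [And [And [And [Not q]] && [Not false]] && [Not false]]] || [And [Not false]]]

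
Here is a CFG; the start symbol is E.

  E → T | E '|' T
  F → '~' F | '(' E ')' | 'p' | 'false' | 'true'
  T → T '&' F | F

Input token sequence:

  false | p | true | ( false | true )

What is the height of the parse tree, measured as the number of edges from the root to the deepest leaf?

7

[E [E [E [E [T [F false]]] | [T [F p]]] | [T [F true]]] | [T [F ( [E [E [T [F false]]] | [T [F true]]] )]]]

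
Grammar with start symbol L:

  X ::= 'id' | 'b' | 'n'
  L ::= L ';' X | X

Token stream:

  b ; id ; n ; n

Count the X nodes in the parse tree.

[L [L [L [L [X b]] ; [X id]] ; [X n]] ; [X n]]

4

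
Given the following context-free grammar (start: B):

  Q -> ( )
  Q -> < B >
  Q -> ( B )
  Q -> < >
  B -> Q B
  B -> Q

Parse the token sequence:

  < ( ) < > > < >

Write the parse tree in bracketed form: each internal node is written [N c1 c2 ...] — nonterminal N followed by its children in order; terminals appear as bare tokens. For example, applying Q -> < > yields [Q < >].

B
Q B
< B > B
< Q B > B
< ( ) B > B
< ( ) Q > B
< ( ) < > > B
< ( ) < > > Q
< ( ) < > > < >

[B [Q < [B [Q ( )] [B [Q < >]]] >] [B [Q < >]]]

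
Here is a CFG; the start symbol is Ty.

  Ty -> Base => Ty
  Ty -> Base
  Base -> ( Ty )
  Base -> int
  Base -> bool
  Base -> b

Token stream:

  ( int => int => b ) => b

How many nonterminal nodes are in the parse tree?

10

[Ty [Base ( [Ty [Base int] => [Ty [Base int] => [Ty [Base b]]]] )] => [Ty [Base b]]]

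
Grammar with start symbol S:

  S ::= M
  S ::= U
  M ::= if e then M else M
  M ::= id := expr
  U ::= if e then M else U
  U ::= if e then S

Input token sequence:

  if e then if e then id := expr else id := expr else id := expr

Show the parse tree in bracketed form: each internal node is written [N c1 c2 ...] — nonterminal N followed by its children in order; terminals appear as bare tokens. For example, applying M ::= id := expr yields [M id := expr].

S
M
if e then M else M
if e then if e then M else M else M
if e then if e then id := expr else M else M
if e then if e then id := expr else id := expr else M
if e then if e then id := expr else id := expr else id := expr

[S [M if e then [M if e then [M id := expr] else [M id := expr]] else [M id := expr]]]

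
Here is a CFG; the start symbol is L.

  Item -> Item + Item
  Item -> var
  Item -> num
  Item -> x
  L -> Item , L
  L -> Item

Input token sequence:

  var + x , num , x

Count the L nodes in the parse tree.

[L [Item [Item var] + [Item x]] , [L [Item num] , [L [Item x]]]]

3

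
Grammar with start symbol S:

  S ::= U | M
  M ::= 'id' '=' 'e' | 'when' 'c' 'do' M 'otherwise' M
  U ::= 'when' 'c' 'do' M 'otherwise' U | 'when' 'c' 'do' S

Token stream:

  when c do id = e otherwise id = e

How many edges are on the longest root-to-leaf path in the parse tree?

[S [M when c do [M id = e] otherwise [M id = e]]]

3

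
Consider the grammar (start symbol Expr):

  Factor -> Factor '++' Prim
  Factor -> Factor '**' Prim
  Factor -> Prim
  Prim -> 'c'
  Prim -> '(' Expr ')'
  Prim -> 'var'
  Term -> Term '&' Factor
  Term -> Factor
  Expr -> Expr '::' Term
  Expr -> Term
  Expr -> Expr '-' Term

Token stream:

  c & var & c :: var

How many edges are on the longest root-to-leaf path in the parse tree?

[Expr [Expr [Term [Term [Term [Factor [Prim c]]] & [Factor [Prim var]]] & [Factor [Prim c]]]] :: [Term [Factor [Prim var]]]]

7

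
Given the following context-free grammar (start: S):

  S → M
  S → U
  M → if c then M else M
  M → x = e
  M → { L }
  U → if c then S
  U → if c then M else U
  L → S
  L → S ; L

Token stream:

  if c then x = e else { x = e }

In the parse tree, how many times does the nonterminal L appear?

1

[S [M if c then [M x = e] else [M { [L [S [M x = e]]] }]]]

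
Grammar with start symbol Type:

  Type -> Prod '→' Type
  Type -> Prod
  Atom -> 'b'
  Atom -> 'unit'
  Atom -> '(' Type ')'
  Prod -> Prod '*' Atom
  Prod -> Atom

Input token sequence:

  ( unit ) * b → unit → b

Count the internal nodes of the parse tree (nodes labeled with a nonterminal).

14

[Type [Prod [Prod [Atom ( [Type [Prod [Atom unit]]] )]] * [Atom b]] → [Type [Prod [Atom unit]] → [Type [Prod [Atom b]]]]]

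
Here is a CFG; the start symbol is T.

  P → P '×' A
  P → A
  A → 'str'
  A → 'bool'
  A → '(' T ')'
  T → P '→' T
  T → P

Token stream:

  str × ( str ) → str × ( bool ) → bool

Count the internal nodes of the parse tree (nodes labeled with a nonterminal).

19

[T [P [P [A str]] × [A ( [T [P [A str]]] )]] → [T [P [P [A str]] × [A ( [T [P [A bool]]] )]] → [T [P [A bool]]]]]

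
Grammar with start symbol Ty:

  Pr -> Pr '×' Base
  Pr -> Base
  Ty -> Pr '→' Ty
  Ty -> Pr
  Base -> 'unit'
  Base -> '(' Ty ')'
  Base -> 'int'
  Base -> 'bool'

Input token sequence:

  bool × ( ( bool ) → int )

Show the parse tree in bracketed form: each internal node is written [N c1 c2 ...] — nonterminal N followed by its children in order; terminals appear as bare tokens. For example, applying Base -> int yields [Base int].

[Ty [Pr [Pr [Base bool]] × [Base ( [Ty [Pr [Base ( [Ty [Pr [Base bool]]] )]] → [Ty [Pr [Base int]]]] )]]]

Ty
Pr
Pr × Base
Base × Base
bool × Base
bool × ( Ty )
bool × ( Pr → Ty )
bool × ( Base → Ty )
bool × ( ( Ty ) → Ty )
bool × ( ( Pr ) → Ty )
bool × ( ( Base ) → Ty )
bool × ( ( bool ) → Ty )
bool × ( ( bool ) → Pr )
bool × ( ( bool ) → Base )
bool × ( ( bool ) → int )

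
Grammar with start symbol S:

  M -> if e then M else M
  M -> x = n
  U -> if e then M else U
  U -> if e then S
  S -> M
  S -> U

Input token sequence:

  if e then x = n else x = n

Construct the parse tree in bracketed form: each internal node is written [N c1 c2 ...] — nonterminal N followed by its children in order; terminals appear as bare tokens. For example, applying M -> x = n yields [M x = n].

[S [M if e then [M x = n] else [M x = n]]]

S
M
if e then M else M
if e then x = n else M
if e then x = n else x = n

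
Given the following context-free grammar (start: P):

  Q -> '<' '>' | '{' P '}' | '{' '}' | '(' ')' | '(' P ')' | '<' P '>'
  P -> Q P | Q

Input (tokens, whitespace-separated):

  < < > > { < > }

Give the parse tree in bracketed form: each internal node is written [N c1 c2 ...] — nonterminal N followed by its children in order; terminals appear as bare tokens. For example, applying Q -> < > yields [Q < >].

P
Q P
< P > P
< Q > P
< < > > P
< < > > Q
< < > > { P }
< < > > { Q }
< < > > { < > }

[P [Q < [P [Q < >]] >] [P [Q { [P [Q < >]] }]]]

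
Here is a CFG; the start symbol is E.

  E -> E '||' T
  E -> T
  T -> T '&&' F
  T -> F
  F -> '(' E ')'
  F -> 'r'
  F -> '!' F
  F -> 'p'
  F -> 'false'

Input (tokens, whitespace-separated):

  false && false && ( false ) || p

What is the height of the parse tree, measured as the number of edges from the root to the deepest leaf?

[E [E [T [T [T [F false]] && [F false]] && [F ( [E [T [F false]]] )]]] || [T [F p]]]

7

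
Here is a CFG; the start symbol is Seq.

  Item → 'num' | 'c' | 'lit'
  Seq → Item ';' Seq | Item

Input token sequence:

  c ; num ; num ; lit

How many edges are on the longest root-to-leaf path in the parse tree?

5

[Seq [Item c] ; [Seq [Item num] ; [Seq [Item num] ; [Seq [Item lit]]]]]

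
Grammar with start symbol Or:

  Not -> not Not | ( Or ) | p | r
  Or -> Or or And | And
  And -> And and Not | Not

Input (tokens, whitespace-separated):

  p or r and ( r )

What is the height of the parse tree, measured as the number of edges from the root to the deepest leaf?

6

[Or [Or [And [Not p]]] or [And [And [Not r]] and [Not ( [Or [And [Not r]]] )]]]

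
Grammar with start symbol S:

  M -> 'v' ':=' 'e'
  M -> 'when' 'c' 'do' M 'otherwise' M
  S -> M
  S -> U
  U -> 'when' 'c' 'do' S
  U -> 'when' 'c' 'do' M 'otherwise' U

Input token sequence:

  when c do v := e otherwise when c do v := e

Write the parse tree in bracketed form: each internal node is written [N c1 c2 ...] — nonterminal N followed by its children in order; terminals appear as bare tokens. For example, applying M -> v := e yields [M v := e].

[S [U when c do [M v := e] otherwise [U when c do [S [M v := e]]]]]

S
U
when c do M otherwise U
when c do v := e otherwise U
when c do v := e otherwise when c do S
when c do v := e otherwise when c do M
when c do v := e otherwise when c do v := e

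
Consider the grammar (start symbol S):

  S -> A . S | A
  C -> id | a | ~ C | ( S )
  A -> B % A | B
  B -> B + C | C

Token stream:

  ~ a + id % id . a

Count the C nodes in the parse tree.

[S [A [B [B [C ~ [C a]]] + [C id]] % [A [B [C id]]]] . [S [A [B [C a]]]]]

5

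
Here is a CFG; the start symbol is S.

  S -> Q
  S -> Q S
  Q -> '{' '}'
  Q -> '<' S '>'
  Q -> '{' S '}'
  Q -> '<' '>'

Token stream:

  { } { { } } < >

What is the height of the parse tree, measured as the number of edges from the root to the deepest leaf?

5

[S [Q { }] [S [Q { [S [Q { }]] }] [S [Q < >]]]]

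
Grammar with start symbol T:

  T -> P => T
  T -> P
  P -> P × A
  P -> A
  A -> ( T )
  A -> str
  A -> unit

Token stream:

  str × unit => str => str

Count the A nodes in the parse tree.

4

[T [P [P [A str]] × [A unit]] => [T [P [A str]] => [T [P [A str]]]]]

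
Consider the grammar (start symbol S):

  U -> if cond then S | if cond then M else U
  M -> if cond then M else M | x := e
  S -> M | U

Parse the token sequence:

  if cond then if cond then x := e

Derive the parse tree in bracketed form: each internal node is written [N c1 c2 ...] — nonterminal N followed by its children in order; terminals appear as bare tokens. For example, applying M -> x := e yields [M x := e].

S
U
if cond then S
if cond then U
if cond then if cond then S
if cond then if cond then M
if cond then if cond then x := e

[S [U if cond then [S [U if cond then [S [M x := e]]]]]]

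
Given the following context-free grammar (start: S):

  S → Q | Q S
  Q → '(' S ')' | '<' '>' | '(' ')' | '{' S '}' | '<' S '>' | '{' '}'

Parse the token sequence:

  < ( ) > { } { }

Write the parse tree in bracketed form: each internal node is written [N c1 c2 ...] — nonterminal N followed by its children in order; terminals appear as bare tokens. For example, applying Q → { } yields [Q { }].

[S [Q < [S [Q ( )]] >] [S [Q { }] [S [Q { }]]]]

S
Q S
< S > S
< Q > S
< ( ) > S
< ( ) > Q S
< ( ) > { } S
< ( ) > { } Q
< ( ) > { } { }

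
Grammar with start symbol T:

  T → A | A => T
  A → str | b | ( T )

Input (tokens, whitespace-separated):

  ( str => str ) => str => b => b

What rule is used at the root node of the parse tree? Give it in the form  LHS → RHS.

[T [A ( [T [A str] => [T [A str]]] )] => [T [A str] => [T [A b] => [T [A b]]]]]

T → A => T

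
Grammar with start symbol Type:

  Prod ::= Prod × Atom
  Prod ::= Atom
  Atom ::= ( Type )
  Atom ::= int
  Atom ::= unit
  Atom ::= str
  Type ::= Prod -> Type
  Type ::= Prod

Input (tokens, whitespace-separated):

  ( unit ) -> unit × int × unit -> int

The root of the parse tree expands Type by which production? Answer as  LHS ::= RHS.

[Type [Prod [Atom ( [Type [Prod [Atom unit]]] )]] -> [Type [Prod [Prod [Prod [Atom unit]] × [Atom int]] × [Atom unit]] -> [Type [Prod [Atom int]]]]]

Type ::= Prod -> Type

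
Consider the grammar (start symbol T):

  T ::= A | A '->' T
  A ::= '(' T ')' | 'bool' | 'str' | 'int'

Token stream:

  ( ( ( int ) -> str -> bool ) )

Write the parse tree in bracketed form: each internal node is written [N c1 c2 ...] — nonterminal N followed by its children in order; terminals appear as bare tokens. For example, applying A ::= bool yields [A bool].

T
A
( T )
( A )
( ( T ) )
( ( A -> T ) )
( ( ( T ) -> T ) )
( ( ( A ) -> T ) )
( ( ( int ) -> T ) )
( ( ( int ) -> A -> T ) )
( ( ( int ) -> str -> T ) )
( ( ( int ) -> str -> A ) )
( ( ( int ) -> str -> bool ) )

[T [A ( [T [A ( [T [A ( [T [A int]] )] -> [T [A str] -> [T [A bool]]]] )]] )]]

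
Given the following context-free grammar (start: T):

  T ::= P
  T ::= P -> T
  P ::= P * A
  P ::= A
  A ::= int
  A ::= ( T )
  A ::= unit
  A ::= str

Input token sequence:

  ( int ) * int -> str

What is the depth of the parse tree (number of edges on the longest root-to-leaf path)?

7

[T [P [P [A ( [T [P [A int]]] )]] * [A int]] -> [T [P [A str]]]]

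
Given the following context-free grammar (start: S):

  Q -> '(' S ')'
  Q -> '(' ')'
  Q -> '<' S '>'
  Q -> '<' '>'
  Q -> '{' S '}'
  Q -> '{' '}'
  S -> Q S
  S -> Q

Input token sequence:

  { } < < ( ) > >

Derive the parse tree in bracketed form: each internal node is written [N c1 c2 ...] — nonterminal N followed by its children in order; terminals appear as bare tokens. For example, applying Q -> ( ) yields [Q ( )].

[S [Q { }] [S [Q < [S [Q < [S [Q ( )]] >]] >]]]

S
Q S
{ } S
{ } Q
{ } < S >
{ } < Q >
{ } < < S > >
{ } < < Q > >
{ } < < ( ) > >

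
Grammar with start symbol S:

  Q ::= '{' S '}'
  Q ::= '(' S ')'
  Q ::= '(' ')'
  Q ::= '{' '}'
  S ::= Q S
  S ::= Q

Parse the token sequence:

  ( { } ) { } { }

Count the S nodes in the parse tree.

4

[S [Q ( [S [Q { }]] )] [S [Q { }] [S [Q { }]]]]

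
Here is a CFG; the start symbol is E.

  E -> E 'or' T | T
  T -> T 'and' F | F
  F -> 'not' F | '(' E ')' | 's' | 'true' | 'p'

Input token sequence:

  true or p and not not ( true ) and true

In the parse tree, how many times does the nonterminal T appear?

5

[E [E [T [F true]]] or [T [T [T [F p]] and [F not [F not [F ( [E [T [F true]]] )]]]] and [F true]]]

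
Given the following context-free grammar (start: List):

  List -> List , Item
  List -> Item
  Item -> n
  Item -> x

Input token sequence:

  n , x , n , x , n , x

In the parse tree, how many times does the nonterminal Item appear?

[List [List [List [List [List [List [Item n]] , [Item x]] , [Item n]] , [Item x]] , [Item n]] , [Item x]]

6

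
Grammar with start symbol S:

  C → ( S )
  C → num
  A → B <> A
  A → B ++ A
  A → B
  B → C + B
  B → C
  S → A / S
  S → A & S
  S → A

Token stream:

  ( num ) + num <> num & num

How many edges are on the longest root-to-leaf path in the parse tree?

8

[S [A [B [C ( [S [A [B [C num]]]] )] + [B [C num]]] <> [A [B [C num]]]] & [S [A [B [C num]]]]]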